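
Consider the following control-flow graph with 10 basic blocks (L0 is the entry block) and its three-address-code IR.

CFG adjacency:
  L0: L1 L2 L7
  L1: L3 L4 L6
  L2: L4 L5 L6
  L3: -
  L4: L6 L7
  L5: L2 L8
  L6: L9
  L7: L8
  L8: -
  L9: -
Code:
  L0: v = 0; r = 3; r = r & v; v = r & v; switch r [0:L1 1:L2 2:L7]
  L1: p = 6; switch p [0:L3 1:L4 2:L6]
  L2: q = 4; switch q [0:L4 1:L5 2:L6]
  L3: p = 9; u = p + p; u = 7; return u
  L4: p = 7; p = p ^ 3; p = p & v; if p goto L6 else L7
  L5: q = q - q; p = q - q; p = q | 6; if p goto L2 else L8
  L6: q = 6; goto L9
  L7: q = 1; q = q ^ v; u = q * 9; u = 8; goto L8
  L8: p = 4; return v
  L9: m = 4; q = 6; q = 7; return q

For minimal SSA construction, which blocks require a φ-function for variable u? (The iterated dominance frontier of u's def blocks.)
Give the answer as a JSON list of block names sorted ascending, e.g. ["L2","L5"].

Answer: ["L8"]

Derivation:
idom tree: L1←L0 L2←L0 L3←L1 L4←L0 L5←L2 L6←L0 L7←L0 L8←L0 L9←L6
Dom∩ at merges:
  L2: preds {L0,L5}: {L0} ∩ {L0,L2,L5} = {L0}; idom=L0
  L4: preds {L1,L2}: {L0,L1} ∩ {L0,L2} = {L0}; idom=L0
  L6: preds {L1,L2,L4}: {L0,L1} ∩ {L0,L2} ∩ {L0,L4} = {L0}; idom=L0
  L7: preds {L0,L4}: {L0} ∩ {L0,L4} = {L0}; idom=L0
  L8: preds {L5,L7}: {L0,L2,L5} ∩ {L0,L7} = {L0}; idom=L0

Frontier:
  join L2 pred L0: · stop@L0
  join L2 pred L5: L5→L2 stop@L0
  join L4 pred L1: L1 stop@L0
  join L4 pred L2: L2 stop@L0
  join L6 pred L1: L1 stop@L0
  join L6 pred L2: L2 stop@L0
  join L6 pred L4: L4 stop@L0
  join L7 pred L0: · stop@L0
  join L7 pred L4: L4 stop@L0
  join L8 pred L5: L5→L2 stop@L0
  join L8 pred L7: L7 stop@L0
  DF(L0)=∅
  DF(L1)={L4,L6}
  DF(L2)={L2,L4,L6,L8}
  DF(L3)=∅
  DF(L4)={L6,L7}
  DF(L5)={L2,L8}
  DF(L6)=∅
  DF(L7)={L8}
  DF(L8)=∅
  DF(L9)=∅

φ for u: defs {L3,L7}
  DF⁺ = {L8}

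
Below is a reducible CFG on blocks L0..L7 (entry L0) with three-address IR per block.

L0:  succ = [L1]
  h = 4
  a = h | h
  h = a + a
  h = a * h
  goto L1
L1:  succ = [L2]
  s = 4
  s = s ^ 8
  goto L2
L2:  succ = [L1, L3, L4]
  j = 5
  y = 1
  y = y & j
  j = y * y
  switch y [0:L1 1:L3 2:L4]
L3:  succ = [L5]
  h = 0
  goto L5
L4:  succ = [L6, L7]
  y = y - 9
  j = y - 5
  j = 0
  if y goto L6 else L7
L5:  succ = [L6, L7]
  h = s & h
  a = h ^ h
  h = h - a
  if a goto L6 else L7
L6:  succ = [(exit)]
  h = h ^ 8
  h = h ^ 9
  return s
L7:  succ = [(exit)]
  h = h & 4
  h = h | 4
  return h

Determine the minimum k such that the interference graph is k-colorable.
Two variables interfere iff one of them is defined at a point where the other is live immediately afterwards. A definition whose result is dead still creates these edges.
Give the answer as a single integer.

Block summaries:
  L0: {a,h} / ∅
  L1: {s} / ∅
  L2: {j,y} / ∅
  L3: {h} / ∅
  L4: {j,y} / {y}
  L5: {a,h} / {h,s}
  L6: {h} / {h,s}
  L7: {h} / {h}

Backward fixpoint:
  L0 li=∅ lo={h}
  L1 li={h} lo={h,s}
  L2 li={h,s} lo={h,s,y}
  L3 li={s} lo={h,s}
  L4 li={h,s,y} lo={h,s}
  L5 li={h,s} lo={h,s}
  L6 li={h,s} lo=∅
  L7 li={h} lo=∅

Interfere edges:
  a↔{h,s}
  h↔{a,j,s,y}
  j↔{h,s,y}
  s↔{a,h,j,y}
  y↔{h,j,s}

Colouring:
  {h,j,s,y} pairwise interfere (4-clique) ⇒ χ ≥ 4
  4-colouring: R0={h}  R1={s}  R2={a,j}  R3={y}
  χ = 4

Answer: 4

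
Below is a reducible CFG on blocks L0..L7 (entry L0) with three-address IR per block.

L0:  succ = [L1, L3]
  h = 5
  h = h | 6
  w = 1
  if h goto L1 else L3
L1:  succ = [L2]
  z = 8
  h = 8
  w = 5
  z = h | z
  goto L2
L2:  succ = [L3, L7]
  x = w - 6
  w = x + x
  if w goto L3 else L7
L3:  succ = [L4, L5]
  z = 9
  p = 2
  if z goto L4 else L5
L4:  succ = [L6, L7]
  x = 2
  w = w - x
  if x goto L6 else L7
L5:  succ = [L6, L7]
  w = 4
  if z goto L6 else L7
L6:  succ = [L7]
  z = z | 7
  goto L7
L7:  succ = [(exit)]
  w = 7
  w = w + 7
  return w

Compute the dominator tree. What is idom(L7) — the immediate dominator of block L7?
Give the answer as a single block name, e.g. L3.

Answer: L0

Analysis:
idom tree: L1←L0 L2←L1 L3←L0 L4←L3 L5←L3 L6←L3 L7←L0
Join-block Dom:
  L3: preds {L0,L2}: {L0} ∩ {L0,L1,L2} = {L0}; idom=L0
  L6: preds {L4,L5}: {L0,L3,L4} ∩ {L0,L3,L5} = {L0,L3}; idom=L3
  L7: preds {L2,L4,L5,L6}: {L0,L1,L2} ∩ {L0,L3,L4} ∩ {L0,L3,L5} ∩ {L0,L3,L6} = {L0}; idom=L0

idom(L7) = L0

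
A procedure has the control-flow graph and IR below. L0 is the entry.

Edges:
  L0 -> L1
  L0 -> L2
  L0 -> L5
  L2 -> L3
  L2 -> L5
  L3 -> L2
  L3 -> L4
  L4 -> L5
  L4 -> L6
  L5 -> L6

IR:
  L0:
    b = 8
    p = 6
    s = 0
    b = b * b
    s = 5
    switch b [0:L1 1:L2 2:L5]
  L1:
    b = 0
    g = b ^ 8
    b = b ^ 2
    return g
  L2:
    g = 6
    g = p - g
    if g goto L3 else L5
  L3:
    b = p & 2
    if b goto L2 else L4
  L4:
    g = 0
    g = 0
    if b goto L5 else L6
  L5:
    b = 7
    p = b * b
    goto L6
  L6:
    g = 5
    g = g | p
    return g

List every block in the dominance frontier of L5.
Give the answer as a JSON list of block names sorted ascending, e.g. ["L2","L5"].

idom tree: L1←L0 L2←L0 L3←L2 L4←L3 L5←L0 L6←L0
Dom∩ at merges:
  L2: preds {L0,L3}: {L0} ∩ {L0,L2,L3} = {L0}; idom=L0
  L5: preds {L0,L2,L4}: {L0} ∩ {L0,L2} ∩ {L0,L2,L3,L4} = {L0}; idom=L0
  L6: preds {L4,L5}: {L0,L2,L3,L4} ∩ {L0,L5} = {L0}; idom=L0

Frontier:
  L2←L0: walk · to L0
  L2←L3: walk L3→L2 to L0
  L5←L0: walk · to L0
  L5←L2: walk L2 to L0
  L5←L4: walk L4→L3→L2 to L0
  L6←L4: walk L4→L3→L2 to L0
  L6←L5: walk L5 to L0
  L0 → ∅
  L1 → ∅
  L2 → {L2,L5,L6}
  L3 → {L2,L5,L6}
  L4 → {L5,L6}
  L5 → {L6}
  L6 → ∅

DF(L5) = ["L6"]

Answer: ["L6"]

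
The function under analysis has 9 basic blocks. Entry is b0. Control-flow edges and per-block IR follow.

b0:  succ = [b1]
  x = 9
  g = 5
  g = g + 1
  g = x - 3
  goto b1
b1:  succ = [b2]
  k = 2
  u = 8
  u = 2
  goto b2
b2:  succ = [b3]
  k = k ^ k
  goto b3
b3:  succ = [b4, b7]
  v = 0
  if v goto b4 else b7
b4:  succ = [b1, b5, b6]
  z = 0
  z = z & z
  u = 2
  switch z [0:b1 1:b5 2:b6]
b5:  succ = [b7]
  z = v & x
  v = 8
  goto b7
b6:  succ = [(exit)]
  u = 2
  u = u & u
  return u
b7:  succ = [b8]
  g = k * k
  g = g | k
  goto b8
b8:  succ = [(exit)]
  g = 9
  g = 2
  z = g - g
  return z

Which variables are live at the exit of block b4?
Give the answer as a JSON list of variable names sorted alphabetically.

Per-block:
  b0 def {g,x} use ∅
  b1 def {k,u} use ∅
  b2 def {k} use {k}
  b3 def {v} use ∅
  b4 def {u,z} use ∅
  b5 def {v,z} use {v,x}
  b6 def {u} use ∅
  b7 def {g} use {k}
  b8 def {g,z} use ∅

Liveness:
  b0: in=∅ out={x}
  b1: in={x} out={k,x}
  b2: in={k,x} out={k,x}
  b3: in={k,x} out={k,v,x}
  b4: in={k,v,x} out={k,v,x}
  b5: in={k,v,x} out={k}
  b6: in=∅ out=∅
  b7: in={k} out=∅
  b8: in=∅ out=∅

live-out(b4) = ["k", "v", "x"]

Answer: ["k", "v", "x"]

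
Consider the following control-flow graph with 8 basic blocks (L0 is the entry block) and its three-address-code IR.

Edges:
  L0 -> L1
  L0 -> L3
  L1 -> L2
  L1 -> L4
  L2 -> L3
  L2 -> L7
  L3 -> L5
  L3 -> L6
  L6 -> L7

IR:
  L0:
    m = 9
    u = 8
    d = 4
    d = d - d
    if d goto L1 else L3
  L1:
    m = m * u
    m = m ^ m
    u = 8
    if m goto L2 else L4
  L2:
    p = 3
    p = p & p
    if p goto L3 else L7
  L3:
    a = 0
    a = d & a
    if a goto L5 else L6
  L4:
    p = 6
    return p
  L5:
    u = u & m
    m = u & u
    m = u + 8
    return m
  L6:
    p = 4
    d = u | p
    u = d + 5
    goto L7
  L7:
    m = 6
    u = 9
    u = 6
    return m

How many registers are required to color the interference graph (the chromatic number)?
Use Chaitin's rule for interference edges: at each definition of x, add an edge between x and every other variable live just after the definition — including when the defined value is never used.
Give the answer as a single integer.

Answer: 4

Derivation:
Block summaries:
  L0: def={d,m,u} ue=∅
  L1: def={m,u} ue={m,u}
  L2: def={p} ue=∅
  L3: def={a} ue={d}
  L4: def={p} ue=∅
  L5: def={m,u} ue={m,u}
  L6: def={d,p,u} ue={u}
  L7: def={m,u} ue=∅

Backward fixpoint:
  L0: in=∅ out={d,m,u}
  L1: in={d,m,u} out={d,m,u}
  L2: in={d,m,u} out={d,m,u}
  L3: in={d,m,u} out={m,u}
  L4: in=∅ out=∅
  L5: in={m,u} out=∅
  L6: in={u} out=∅
  L7: in=∅ out=∅

Interfere edges:
  a↔{d,m,u}
  d↔{a,m,p,u}
  m↔{a,d,p,u}
  p↔{d,m,u}
  u↔{a,d,m,p}

Colouring:
  {a,d,m,u} pairwise interfere (4-clique) ⇒ χ ≥ 4
  assign a→r3 d→r0 m→r1 p→r3 u→r2 — no edge inside a register ⇒ χ ≤ 4
  χ = 4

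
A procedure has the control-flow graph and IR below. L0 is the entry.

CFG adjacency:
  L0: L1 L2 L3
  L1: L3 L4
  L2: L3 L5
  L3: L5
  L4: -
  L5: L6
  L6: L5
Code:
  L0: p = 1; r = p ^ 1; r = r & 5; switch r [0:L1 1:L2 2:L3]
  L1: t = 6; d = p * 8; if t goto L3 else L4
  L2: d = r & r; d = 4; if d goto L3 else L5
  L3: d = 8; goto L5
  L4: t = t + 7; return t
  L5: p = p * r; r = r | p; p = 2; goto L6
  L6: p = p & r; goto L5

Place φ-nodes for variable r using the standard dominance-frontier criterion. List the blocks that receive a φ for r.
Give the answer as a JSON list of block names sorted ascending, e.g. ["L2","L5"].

idom tree: L1←L0 L2←L0 L3←L0 L4←L1 L5←L0 L6←L5
Dom∩ at merges:
  L3: preds {L0,L1,L2}: {L0} ∩ {L0,L1} ∩ {L0,L2} = {L0}; idom=L0
  L5: preds {L2,L3,L6}: {L0,L2} ∩ {L0,L3} ∩ {L0,L5,L6} = {L0}; idom=L0

Frontier:
  join L3 pred L0: · stop@L0
  join L3 pred L1: L1 stop@L0
  join L3 pred L2: L2 stop@L0
  join L5 pred L2: L2 stop@L0
  join L5 pred L3: L3 stop@L0
  join L5 pred L6: L6→L5 stop@L0
  DF(L0)=∅
  DF(L1)={L3}
  DF(L2)={L3,L5}
  DF(L3)={L5}
  DF(L4)=∅
  DF(L5)={L5}
  DF(L6)={L5}

φ for r: defs {L0,L5}
  DF⁺ = {L5}

Answer: ["L5"]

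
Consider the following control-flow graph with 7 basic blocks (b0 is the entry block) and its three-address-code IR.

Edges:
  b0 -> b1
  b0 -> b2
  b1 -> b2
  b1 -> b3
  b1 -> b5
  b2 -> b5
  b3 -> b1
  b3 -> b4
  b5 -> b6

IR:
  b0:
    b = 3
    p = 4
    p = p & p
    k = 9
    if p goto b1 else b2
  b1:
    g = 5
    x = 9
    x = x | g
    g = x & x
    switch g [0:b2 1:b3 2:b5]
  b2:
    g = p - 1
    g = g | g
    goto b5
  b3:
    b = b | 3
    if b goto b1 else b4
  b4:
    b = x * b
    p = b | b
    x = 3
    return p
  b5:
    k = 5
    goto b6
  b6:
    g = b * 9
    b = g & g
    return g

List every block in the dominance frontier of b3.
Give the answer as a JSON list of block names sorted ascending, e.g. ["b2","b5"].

idom tree: b1←b0 b2←b0 b3←b1 b4←b3 b5←b0 b6←b5
Join-block Dom:
  b1: preds {b0,b3}: {b0} ∩ {b0,b1,b3} = {b0}; idom=b0
  b2: preds {b0,b1}: {b0} ∩ {b0,b1} = {b0}; idom=b0
  b5: preds {b1,b2}: {b0,b1} ∩ {b0,b2} = {b0}; idom=b0

DF derivation:
  b1←b0: walk · to b0
  b1←b3: walk b3→b1 to b0
  b2←b0: walk · to b0
  b2←b1: walk b1 to b0
  b5←b1: walk b1 to b0
  b5←b2: walk b2 to b0
  b0 → ∅
  b1 → {b1,b2,b5}
  b2 → {b5}
  b3 → {b1}
  b4 → ∅
  b5 → ∅
  b6 → ∅

DF(b3) = ["b1"]

Answer: ["b1"]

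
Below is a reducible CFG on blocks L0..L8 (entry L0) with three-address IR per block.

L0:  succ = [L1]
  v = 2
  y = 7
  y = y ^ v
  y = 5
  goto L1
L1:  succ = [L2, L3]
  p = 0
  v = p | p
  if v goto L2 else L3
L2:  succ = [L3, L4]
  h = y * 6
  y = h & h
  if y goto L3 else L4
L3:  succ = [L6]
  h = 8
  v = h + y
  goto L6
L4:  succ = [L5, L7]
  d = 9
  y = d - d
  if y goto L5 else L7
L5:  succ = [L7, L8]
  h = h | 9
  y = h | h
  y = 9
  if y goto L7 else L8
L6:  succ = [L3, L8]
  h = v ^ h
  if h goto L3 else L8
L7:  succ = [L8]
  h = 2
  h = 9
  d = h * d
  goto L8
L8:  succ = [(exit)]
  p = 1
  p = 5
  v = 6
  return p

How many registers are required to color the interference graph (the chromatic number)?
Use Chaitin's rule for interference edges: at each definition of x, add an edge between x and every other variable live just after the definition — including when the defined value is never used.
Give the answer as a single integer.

Per-block:
  L0: {v,y} / ∅
  L1: {p,v} / ∅
  L2: {h,y} / {y}
  L3: {h,v} / {y}
  L4: {d,y} / ∅
  L5: {h,y} / {h}
  L6: {h} / {h,v}
  L7: {d,h} / {d}
  L8: {p,v} / ∅

Live sets:
  L0: in=∅ out={y}
  L1: in={y} out={y}
  L2: in={y} out={h,y}
  L3: in={y} out={h,v,y}
  L4: in={h} out={d,h}
  L5: in={d,h} out={d}
  L6: in={h,v,y} out={y}
  L7: in={d} out=∅
  L8: in=∅ out=∅

Interfere edges:
  d↔{h,y}
  h↔{d,v,y}
  p↔{v,y}
  v↔{h,p,y}
  y↔{d,h,p,v}

Chromatic number:
  {d,h,y} pairwise interfere (3-clique) ⇒ χ ≥ 3
  assign d→c2 h→c1 p→c1 v→c2 y→c0 — no edge inside a register ⇒ χ ≤ 3
  χ = 3

Answer: 3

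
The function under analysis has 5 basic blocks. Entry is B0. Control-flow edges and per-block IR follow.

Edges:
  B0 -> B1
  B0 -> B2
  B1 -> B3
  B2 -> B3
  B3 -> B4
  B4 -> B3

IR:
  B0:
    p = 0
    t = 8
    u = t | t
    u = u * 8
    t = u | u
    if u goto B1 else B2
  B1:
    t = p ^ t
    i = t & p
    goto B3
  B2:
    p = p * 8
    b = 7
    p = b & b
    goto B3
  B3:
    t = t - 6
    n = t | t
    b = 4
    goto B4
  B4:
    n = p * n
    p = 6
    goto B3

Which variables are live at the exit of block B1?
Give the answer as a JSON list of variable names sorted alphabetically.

Per-block:
  B0: {p,t,u} / ∅
  B1: {i,t} / {p,t}
  B2: {b,p} / {p}
  B3: {b,n,t} / {t}
  B4: {n,p} / {n,p}

Backward fixpoint:
  live B0: ∅→{p,t}
  live B1: {p,t}→{p,t}
  live B2: {p,t}→{p,t}
  live B3: {p,t}→{n,p,t}
  live B4: {n,p,t}→{p,t}

live-out(B1) = ["p", "t"]

Answer: ["p", "t"]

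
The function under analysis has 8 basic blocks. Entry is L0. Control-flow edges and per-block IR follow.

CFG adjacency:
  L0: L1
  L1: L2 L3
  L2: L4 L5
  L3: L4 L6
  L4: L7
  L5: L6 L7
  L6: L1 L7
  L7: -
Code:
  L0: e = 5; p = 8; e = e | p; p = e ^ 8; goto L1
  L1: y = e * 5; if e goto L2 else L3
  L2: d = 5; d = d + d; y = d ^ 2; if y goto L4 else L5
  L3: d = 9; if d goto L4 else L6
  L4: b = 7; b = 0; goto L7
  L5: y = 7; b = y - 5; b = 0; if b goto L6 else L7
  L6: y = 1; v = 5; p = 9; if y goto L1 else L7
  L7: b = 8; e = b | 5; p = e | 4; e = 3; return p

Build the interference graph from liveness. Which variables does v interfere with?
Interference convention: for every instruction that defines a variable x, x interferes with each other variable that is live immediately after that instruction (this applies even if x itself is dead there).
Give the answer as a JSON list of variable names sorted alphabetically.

Answer: ["e", "y"]

Working:
Block summaries:
  L0: def={e,p} ue=∅
  L1: def={y} ue={e}
  L2: def={d,y} ue=∅
  L3: def={d} ue=∅
  L4: def={b} ue=∅
  L5: def={b,y} ue=∅
  L6: def={p,v,y} ue=∅
  L7: def={b,e,p} ue=∅

Live sets:
  L0: in=∅ out={e}
  L1: in={e} out={e}
  L2: in={e} out={e}
  L3: in={e} out={e}
  L4: in=∅ out=∅
  L5: in={e} out={e}
  L6: in={e} out={e}
  L7: in=∅ out=∅

Interference:
  b↔{e}
  d↔{e}
  e↔{b,d,p,v,y}
  p↔{e,y}
  v↔{e,y}
  y↔{e,p,v}

N(v) = ["e", "y"]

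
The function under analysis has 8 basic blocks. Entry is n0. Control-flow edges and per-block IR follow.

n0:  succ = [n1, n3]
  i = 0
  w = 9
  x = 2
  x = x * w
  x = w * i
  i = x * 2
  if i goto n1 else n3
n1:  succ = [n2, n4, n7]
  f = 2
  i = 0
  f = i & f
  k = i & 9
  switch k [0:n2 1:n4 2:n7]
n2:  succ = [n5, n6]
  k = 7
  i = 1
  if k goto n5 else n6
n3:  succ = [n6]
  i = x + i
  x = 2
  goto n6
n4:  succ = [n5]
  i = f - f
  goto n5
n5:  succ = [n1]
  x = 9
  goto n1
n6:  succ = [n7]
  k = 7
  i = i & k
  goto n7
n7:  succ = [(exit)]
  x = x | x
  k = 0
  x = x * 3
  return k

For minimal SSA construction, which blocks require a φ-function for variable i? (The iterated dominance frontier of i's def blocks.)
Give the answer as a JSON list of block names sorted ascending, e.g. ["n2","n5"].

Answer: ["n1", "n5", "n6", "n7"]

Analysis:
idom tree: n1←n0 n2←n1 n3←n0 n4←n1 n5←n1 n6←n0 n7←n0
Join-block Dom:
  n1: preds {n0,n5}: {n0} ∩ {n0,n1,n5} = {n0}; idom=n0
  n5: preds {n2,n4}: {n0,n1,n2} ∩ {n0,n1,n4} = {n0,n1}; idom=n1
  n6: preds {n2,n3}: {n0,n1,n2} ∩ {n0,n3} = {n0}; idom=n0
  n7: preds {n1,n6}: {n0,n1} ∩ {n0,n6} = {n0}; idom=n0

DF walk-up:
  n1←n0: walk · to n0
  n1←n5: walk n5→n1 to n0
  n5←n2: walk n2 to n1
  n5←n4: walk n4 to n1
  n6←n2: walk n2→n1 to n0
  n6←n3: walk n3 to n0
  n7←n1: walk n1 to n0
  n7←n6: walk n6 to n0
  DF(n0)=∅
  DF(n1)={n1,n6,n7}
  DF(n2)={n5,n6}
  DF(n3)={n6}
  DF(n4)={n5}
  DF(n5)={n1}
  DF(n6)={n7}
  DF(n7)=∅

φ for i: defs {n0,n1,n2,n3,n4,n6}
  DF⁺ = {n1,n5,n6,n7}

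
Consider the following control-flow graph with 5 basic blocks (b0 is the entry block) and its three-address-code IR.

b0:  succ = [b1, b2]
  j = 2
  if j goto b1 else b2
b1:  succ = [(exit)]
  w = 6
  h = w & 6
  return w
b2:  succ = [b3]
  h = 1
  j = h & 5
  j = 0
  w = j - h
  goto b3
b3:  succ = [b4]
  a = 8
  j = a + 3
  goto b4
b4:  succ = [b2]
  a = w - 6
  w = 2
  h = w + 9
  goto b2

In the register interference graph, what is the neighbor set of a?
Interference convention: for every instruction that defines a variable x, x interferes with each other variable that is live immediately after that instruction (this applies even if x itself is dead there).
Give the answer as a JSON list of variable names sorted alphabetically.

Per-block:
  b0: def={j} ue=∅
  b1: def={h,w} ue=∅
  b2: def={h,j,w} ue=∅
  b3: def={a,j} ue=∅
  b4: def={a,h,w} ue={w}

Liveness:
  b0 li=∅ lo=∅
  b1 li=∅ lo=∅
  b2 li=∅ lo={w}
  b3 li={w} lo={w}
  b4 li={w} lo=∅

Conflict graph:
  a↔{w}
  h↔{j,w}
  j↔{h,w}
  w↔{a,h,j}

N(a) = ["w"]

Answer: ["w"]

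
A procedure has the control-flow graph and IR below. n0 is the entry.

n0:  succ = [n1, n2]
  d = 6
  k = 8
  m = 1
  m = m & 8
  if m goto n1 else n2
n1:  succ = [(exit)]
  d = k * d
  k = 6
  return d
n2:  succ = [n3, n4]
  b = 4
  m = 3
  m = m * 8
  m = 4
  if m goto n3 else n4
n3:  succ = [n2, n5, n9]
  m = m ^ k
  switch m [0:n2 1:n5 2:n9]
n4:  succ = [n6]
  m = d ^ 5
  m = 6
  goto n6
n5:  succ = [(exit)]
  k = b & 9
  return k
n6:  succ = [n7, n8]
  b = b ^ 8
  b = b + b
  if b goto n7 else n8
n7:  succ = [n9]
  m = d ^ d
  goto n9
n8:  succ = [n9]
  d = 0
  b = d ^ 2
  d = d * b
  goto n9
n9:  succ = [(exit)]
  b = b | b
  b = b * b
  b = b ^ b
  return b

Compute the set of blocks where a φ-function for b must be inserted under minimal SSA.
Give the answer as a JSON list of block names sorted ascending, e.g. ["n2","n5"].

Answer: ["n2", "n9"]

Derivation:
idom tree: n1←n0 n2←n0 n3←n2 n4←n2 n5←n3 n6←n4 n7←n6 n8←n6 n9←n2
Join-block Dom:
  n2: preds {n0,n3}: {n0} ∩ {n0,n2,n3} = {n0}; idom=n0
  n9: preds {n3,n7,n8}: {n0,n2,n3} ∩ {n0,n2,n4,n6,n7} ∩ {n0,n2,n4,n6,n8} = {n0,n2}; idom=n2

DF derivation:
  n2←n0: walk · to n0
  n2←n3: walk n3→n2 to n0
  n9←n3: walk n3 to n2
  n9←n7: walk n7→n6→n4 to n2
  n9←n8: walk n8→n6→n4 to n2
  n0 → ∅
  n1 → ∅
  n2 → {n2}
  n3 → {n2,n9}
  n4 → {n9}
  n5 → ∅
  n6 → {n9}
  n7 → {n9}
  n8 → {n9}
  n9 → ∅

φ for b: defs {n2,n6,n8,n9}
  DF⁺ = {n2,n9}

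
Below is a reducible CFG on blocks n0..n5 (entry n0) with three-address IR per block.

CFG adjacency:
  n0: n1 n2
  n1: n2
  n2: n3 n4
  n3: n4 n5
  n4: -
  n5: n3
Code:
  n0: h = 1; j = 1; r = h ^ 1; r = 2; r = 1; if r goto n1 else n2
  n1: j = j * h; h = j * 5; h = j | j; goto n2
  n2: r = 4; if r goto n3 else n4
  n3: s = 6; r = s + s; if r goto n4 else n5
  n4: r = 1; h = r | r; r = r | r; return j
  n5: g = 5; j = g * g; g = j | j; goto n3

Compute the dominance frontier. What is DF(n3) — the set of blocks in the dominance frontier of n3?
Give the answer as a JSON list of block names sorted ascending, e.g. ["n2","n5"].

Answer: ["n3", "n4"]

Working:
idom tree: n1←n0 n2←n0 n3←n2 n4←n2 n5←n3
Dom at joins:
  n2: preds {n0,n1}: {n0} ∩ {n0,n1} = {n0}; idom=n0
  n3: preds {n2,n5}: {n0,n2} ∩ {n0,n2,n3,n5} = {n0,n2}; idom=n2
  n4: preds {n2,n3}: {n0,n2} ∩ {n0,n2,n3} = {n0,n2}; idom=n2

DF walk-up:
  n2←n0: walk · to n0
  n2←n1: walk n1 to n0
  n3←n2: walk · to n2
  n3←n5: walk n5→n3 to n2
  n4←n2: walk · to n2
  n4←n3: walk n3 to n2
  n0: DF=∅
  n1: DF={n2}
  n2: DF=∅
  n3: DF={n3,n4}
  n4: DF=∅
  n5: DF={n3}

DF(n3) = ["n3", "n4"]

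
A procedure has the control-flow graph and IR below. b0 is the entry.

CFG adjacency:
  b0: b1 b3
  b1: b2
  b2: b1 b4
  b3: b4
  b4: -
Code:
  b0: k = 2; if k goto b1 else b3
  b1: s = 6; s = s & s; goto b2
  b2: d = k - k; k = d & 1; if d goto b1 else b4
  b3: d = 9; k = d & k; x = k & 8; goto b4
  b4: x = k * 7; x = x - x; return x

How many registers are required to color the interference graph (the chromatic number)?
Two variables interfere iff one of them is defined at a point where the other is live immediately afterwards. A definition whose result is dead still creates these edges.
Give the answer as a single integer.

Per-block:
  b0: {k} / ∅
  b1: {s} / ∅
  b2: {d,k} / {k}
  b3: {d,k,x} / {k}
  b4: {x} / {k}

Backward fixpoint:
  b0 li=∅ lo={k}
  b1 li={k} lo={k}
  b2 li={k} lo={k}
  b3 li={k} lo={k}
  b4 li={k} lo=∅

Conflict graph:
  d: {k}
  k: {d,s,x}
  s: {k}
  x: {k}

Chromatic number:
  {d,k} pairwise interfere (2-clique) ⇒ χ ≥ 2
  2-colouring: R0={k}  R1={d,s,x}
  χ = 2

Answer: 2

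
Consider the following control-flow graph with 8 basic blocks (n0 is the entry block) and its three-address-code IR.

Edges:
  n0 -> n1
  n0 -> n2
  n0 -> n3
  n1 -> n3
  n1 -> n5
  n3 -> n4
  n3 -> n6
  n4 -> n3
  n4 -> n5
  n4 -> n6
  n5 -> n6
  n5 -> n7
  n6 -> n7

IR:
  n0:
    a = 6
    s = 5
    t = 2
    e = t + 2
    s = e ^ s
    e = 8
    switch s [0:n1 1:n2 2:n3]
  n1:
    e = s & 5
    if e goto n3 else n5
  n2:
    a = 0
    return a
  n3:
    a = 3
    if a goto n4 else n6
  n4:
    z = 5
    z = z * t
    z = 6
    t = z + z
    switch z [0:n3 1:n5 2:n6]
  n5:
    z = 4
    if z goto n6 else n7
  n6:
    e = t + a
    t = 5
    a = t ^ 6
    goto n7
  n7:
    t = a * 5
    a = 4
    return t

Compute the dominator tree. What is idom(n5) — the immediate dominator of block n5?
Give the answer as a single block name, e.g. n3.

idom tree: n1←n0 n2←n0 n3←n0 n4←n3 n5←n0 n6←n0 n7←n0
Dom at joins:
  n3: preds {n0,n1,n4}: {n0} ∩ {n0,n1} ∩ {n0,n3,n4} = {n0}; idom=n0
  n5: preds {n1,n4}: {n0,n1} ∩ {n0,n3,n4} = {n0}; idom=n0
  n6: preds {n3,n4,n5}: {n0,n3} ∩ {n0,n3,n4} ∩ {n0,n5} = {n0}; idom=n0
  n7: preds {n5,n6}: {n0,n5} ∩ {n0,n6} = {n0}; idom=n0

idom(n5) = n0

Answer: n0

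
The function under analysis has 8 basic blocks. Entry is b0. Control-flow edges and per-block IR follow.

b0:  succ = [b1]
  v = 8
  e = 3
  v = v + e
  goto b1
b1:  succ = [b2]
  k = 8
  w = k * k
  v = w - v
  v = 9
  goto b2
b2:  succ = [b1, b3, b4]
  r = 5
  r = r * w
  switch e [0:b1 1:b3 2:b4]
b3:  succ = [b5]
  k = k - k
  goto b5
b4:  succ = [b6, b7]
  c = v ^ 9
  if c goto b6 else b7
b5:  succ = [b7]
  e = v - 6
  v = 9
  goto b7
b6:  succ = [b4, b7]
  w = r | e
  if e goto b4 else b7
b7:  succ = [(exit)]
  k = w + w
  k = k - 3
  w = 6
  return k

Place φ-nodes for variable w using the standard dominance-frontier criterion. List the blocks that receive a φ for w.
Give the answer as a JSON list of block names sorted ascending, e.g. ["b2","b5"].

Answer: ["b1", "b4", "b7"]

Working:
idom tree: b1←b0 b2←b1 b3←b2 b4←b2 b5←b3 b6←b4 b7←b2
Dom at joins:
  b1: preds {b0,b2}: {b0} ∩ {b0,b1,b2} = {b0}; idom=b0
  b4: preds {b2,b6}: {b0,b1,b2} ∩ {b0,b1,b2,b4,b6} = {b0,b1,b2}; idom=b2
  b7: preds {b4,b5,b6}: {b0,b1,b2,b4} ∩ {b0,b1,b2,b3,b5} ∩ {b0,b1,b2,b4,b6} = {b0,b1,b2}; idom=b2

Frontier:
  join b1 pred b0: · stop@b0
  join b1 pred b2: b2→b1 stop@b0
  join b4 pred b2: · stop@b2
  join b4 pred b6: b6→b4 stop@b2
  join b7 pred b4: b4 stop@b2
  join b7 pred b5: b5→b3 stop@b2
  join b7 pred b6: b6→b4 stop@b2
  DF(b0)=∅
  DF(b1)={b1}
  DF(b2)={b1}
  DF(b3)={b7}
  DF(b4)={b4,b7}
  DF(b5)={b7}
  DF(b6)={b4,b7}
  DF(b7)=∅

φ for w: defs {b1,b6,b7}
  DF⁺ = {b1,b4,b7}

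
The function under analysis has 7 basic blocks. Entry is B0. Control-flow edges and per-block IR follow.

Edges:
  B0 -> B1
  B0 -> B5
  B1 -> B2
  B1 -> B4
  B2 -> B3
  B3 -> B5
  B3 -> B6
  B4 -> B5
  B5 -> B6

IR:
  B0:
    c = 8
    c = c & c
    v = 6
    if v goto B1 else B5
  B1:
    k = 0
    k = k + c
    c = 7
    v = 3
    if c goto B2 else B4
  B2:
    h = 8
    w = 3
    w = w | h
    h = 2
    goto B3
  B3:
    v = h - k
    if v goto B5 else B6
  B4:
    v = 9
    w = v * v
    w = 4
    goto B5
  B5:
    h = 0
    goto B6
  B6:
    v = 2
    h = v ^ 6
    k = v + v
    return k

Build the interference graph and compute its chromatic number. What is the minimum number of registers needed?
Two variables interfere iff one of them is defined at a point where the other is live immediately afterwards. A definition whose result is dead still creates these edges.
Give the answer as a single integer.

Answer: 3

Working:
Per-block:
  B0: {c,v} / ∅
  B1: {c,k,v} / {c}
  B2: {h,w} / ∅
  B3: {v} / {h,k}
  B4: {v,w} / ∅
  B5: {h} / ∅
  B6: {h,k,v} / ∅

Backward fixpoint:
  live B0: ∅→{c}
  live B1: {c}→{k}
  live B2: {k}→{h,k}
  live B3: {h,k}→∅
  live B4: ∅→∅
  live B5: ∅→∅
  live B6: ∅→∅

Interference:
  c: {k,v}
  h: {k,v,w}
  k: {c,h,v,w}
  v: {c,h,k}
  w: {h,k}

Colouring:
  clique {c,k,v} ⇒ need ≥ 3
  3-colouring: r0={k}  r1={c,h}  r2={v,w}
  χ = 3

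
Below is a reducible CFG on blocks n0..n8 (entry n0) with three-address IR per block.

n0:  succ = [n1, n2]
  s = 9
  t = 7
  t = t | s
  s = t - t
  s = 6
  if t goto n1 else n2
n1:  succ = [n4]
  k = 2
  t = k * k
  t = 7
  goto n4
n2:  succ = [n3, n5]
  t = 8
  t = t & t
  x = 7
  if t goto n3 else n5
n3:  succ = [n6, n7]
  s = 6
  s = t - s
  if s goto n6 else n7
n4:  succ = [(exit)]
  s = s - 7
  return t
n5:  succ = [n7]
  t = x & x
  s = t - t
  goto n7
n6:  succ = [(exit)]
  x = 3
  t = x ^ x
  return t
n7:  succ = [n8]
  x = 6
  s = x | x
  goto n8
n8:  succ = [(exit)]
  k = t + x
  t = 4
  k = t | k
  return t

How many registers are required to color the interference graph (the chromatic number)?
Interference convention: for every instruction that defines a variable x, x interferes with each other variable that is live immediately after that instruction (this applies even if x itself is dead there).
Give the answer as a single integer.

def/use:
  n0: def={s,t} ue=∅
  n1: def={k,t} ue=∅
  n2: def={t,x} ue=∅
  n3: def={s} ue={t}
  n4: def={s} ue={s,t}
  n5: def={s,t} ue={x}
  n6: def={t,x} ue=∅
  n7: def={s,x} ue=∅
  n8: def={k,t} ue={t,x}

Liveness:
  n0: in=∅ out={s}
  n1: in={s} out={s,t}
  n2: in=∅ out={t,x}
  n3: in={t} out={t}
  n4: in={s,t} out=∅
  n5: in={x} out={t}
  n6: in=∅ out=∅
  n7: in={t} out={t,x}
  n8: in={t,x} out=∅

Interfere edges:
  k↔{s,t}
  s↔{k,t,x}
  t↔{k,s,x}
  x↔{s,t}

Registers:
  {k,s,t} pairwise interfere (3-clique) ⇒ χ ≥ 3
  3-colouring: R0={s}  R1={t}  R2={k,x}
  χ = 3

Answer: 3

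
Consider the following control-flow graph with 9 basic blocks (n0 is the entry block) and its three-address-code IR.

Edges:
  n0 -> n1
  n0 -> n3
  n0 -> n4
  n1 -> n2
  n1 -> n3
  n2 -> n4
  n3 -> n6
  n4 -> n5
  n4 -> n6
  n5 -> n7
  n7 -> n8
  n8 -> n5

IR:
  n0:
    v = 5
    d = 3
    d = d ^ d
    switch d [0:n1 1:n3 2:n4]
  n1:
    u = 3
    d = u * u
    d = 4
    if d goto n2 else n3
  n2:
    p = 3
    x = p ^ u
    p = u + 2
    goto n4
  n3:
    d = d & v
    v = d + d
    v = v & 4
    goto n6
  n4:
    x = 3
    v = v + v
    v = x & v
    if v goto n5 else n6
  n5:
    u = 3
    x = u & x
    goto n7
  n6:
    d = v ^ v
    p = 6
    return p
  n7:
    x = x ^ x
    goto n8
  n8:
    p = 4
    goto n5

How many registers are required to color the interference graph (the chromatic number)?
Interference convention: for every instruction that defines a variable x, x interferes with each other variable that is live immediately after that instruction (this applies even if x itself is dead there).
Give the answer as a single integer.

Answer: 4

Working:
Per-block:
  n0: {d,v} / ∅
  n1: {d,u} / ∅
  n2: {p,x} / {u}
  n3: {d,v} / {d,v}
  n4: {v,x} / {v}
  n5: {u,x} / {x}
  n6: {d,p} / {v}
  n7: {x} / {x}
  n8: {p} / ∅

Backward fixpoint:
  live n0: ∅→{d,v}
  live n1: {v}→{d,u,v}
  live n2: {u,v}→{v}
  live n3: {d,v}→{v}
  live n4: {v}→{v,x}
  live n5: {x}→{x}
  live n6: {v}→∅
  live n7: {x}→{x}
  live n8: {x}→{x}

Conflict graph:
  d: {u,v}
  p: {u,v,x}
  u: {d,p,v,x}
  v: {d,p,u,x}
  x: {p,u,v}

Chromatic number:
  clique {p,u,v,x} ⇒ need ≥ 4
  4-colouring: R0={u}  R1={v}  R2={d,p}  R3={x}
  χ = 4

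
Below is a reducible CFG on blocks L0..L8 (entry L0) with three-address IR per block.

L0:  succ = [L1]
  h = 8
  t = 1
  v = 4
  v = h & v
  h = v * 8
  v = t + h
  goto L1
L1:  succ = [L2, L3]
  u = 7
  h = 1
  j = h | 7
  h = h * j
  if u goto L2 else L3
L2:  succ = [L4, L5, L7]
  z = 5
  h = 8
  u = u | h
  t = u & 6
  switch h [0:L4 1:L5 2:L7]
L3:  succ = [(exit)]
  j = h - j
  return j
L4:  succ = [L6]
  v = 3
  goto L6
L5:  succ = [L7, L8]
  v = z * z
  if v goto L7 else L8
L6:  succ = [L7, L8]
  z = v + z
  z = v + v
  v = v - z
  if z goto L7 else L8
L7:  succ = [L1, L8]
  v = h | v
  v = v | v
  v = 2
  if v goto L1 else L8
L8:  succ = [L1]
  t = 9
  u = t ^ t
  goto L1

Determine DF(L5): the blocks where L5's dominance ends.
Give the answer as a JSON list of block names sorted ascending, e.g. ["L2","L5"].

Answer: ["L7", "L8"]

Analysis:
idom tree: L1←L0 L2←L1 L3←L1 L4←L2 L5←L2 L6←L4 L7←L2 L8←L2
Join-block Dom:
  L1: preds {L0,L7,L8}: {L0} ∩ {L0,L1,L2,L7} ∩ {L0,L1,L2,L8} = {L0}; idom=L0
  L7: preds {L2,L5,L6}: {L0,L1,L2} ∩ {L0,L1,L2,L5} ∩ {L0,L1,L2,L4,L6} = {L0,L1,L2}; idom=L2
  L8: preds {L5,L6,L7}: {L0,L1,L2,L5} ∩ {L0,L1,L2,L4,L6} ∩ {L0,L1,L2,L7} = {L0,L1,L2}; idom=L2

DF derivation:
  join L1 pred L0: · stop@L0
  join L1 pred L7: L7→L2→L1 stop@L0
  join L1 pred L8: L8→L2→L1 stop@L0
  join L7 pred L2: · stop@L2
  join L7 pred L5: L5 stop@L2
  join L7 pred L6: L6→L4 stop@L2
  join L8 pred L5: L5 stop@L2
  join L8 pred L6: L6→L4 stop@L2
  join L8 pred L7: L7 stop@L2
  DF(L0)=∅
  DF(L1)={L1}
  DF(L2)={L1}
  DF(L3)=∅
  DF(L4)={L7,L8}
  DF(L5)={L7,L8}
  DF(L6)={L7,L8}
  DF(L7)={L1,L8}
  DF(L8)={L1}

DF(L5) = ["L7", "L8"]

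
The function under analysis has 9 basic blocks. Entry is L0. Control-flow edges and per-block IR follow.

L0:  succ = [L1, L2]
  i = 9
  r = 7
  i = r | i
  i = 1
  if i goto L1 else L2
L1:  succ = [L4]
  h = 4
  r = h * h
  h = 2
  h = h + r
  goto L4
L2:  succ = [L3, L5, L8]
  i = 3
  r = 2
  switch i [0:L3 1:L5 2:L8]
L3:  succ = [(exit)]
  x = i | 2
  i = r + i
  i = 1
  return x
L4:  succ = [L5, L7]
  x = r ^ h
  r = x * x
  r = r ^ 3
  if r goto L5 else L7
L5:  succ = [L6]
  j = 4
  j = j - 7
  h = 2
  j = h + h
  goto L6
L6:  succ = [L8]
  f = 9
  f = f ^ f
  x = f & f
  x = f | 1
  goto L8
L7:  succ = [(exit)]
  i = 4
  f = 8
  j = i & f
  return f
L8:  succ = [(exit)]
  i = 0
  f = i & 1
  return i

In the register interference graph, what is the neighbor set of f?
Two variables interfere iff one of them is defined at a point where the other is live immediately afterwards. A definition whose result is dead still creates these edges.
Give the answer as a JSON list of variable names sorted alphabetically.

Answer: ["i", "j", "x"]

Analysis:
Block summaries:
  L0: {i,r} / ∅
  L1: {h,r} / ∅
  L2: {i,r} / ∅
  L3: {i,x} / {i,r}
  L4: {r,x} / {h,r}
  L5: {h,j} / ∅
  L6: {f,x} / ∅
  L7: {f,i,j} / ∅
  L8: {f,i} / ∅

Liveness:
  live L0: ∅→∅
  live L1: ∅→{h,r}
  live L2: ∅→{i,r}
  live L3: {i,r}→∅
  live L4: {h,r}→∅
  live L5: ∅→∅
  live L6: ∅→∅
  live L7: ∅→∅
  live L8: ∅→∅

Interfere edges:
  f: {i,j,x}
  h: {r}
  i: {f,r,x}
  j: {f}
  r: {h,i,x}
  x: {f,i,r}

N(f) = ["i", "j", "x"]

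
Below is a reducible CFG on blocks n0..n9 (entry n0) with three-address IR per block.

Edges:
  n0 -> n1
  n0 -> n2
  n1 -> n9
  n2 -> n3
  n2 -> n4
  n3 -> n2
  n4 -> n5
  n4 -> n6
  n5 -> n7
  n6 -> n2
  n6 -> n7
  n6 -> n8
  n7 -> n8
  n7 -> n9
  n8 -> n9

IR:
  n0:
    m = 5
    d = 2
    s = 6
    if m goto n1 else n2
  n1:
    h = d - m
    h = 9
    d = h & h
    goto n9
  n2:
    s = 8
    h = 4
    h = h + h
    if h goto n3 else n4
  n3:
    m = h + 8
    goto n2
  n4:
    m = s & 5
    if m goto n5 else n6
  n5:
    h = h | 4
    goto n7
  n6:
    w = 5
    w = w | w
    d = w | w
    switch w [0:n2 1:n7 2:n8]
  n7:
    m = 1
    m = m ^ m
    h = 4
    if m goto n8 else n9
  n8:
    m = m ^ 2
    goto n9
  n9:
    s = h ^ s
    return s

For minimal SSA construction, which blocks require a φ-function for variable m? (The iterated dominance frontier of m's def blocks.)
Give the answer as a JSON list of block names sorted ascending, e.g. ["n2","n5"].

Answer: ["n2", "n8", "n9"]

Analysis:
idom tree: n1←n0 n2←n0 n3←n2 n4←n2 n5←n4 n6←n4 n7←n4 n8←n4 n9←n0
Join-block Dom:
  n2: preds {n0,n3,n6}: {n0} ∩ {n0,n2,n3} ∩ {n0,n2,n4,n6} = {n0}; idom=n0
  n7: preds {n5,n6}: {n0,n2,n4,n5} ∩ {n0,n2,n4,n6} = {n0,n2,n4}; idom=n4
  n8: preds {n6,n7}: {n0,n2,n4,n6} ∩ {n0,n2,n4,n7} = {n0,n2,n4}; idom=n4
  n9: preds {n1,n7,n8}: {n0,n1} ∩ {n0,n2,n4,n7} ∩ {n0,n2,n4,n8} = {n0}; idom=n0

DF walk-up:
  n2←n0: walk · to n0
  n2←n3: walk n3→n2 to n0
  n2←n6: walk n6→n4→n2 to n0
  n7←n5: walk n5 to n4
  n7←n6: walk n6 to n4
  n8←n6: walk n6 to n4
  n8←n7: walk n7 to n4
  n9←n1: walk n1 to n0
  n9←n7: walk n7→n4→n2 to n0
  n9←n8: walk n8→n4→n2 to n0
  n0 → ∅
  n1 → {n9}
  n2 → {n2,n9}
  n3 → {n2}
  n4 → {n2,n9}
  n5 → {n7}
  n6 → {n2,n7,n8}
  n7 → {n8,n9}
  n8 → {n9}
  n9 → ∅

φ for m: defs {n0,n3,n4,n7,n8}
  DF⁺ = {n2,n8,n9}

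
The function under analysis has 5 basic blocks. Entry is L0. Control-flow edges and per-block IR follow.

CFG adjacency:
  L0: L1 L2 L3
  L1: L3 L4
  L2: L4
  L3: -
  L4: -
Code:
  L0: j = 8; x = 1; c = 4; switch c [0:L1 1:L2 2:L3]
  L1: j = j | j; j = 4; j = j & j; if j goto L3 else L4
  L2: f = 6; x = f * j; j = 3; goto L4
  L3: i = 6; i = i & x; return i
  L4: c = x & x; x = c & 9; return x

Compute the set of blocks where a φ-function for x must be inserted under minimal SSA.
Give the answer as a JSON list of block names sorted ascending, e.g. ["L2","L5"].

Answer: ["L4"]

Working:
idom tree: L1←L0 L2←L0 L3←L0 L4←L0
Dom∩ at merges:
  L3: preds {L0,L1}: {L0} ∩ {L0,L1} = {L0}; idom=L0
  L4: preds {L1,L2}: {L0,L1} ∩ {L0,L2} = {L0}; idom=L0

Frontier:
  join L3 pred L0: · stop@L0
  join L3 pred L1: L1 stop@L0
  join L4 pred L1: L1 stop@L0
  join L4 pred L2: L2 stop@L0
  L0: DF=∅
  L1: DF={L3,L4}
  L2: DF={L4}
  L3: DF=∅
  L4: DF=∅

φ for x: defs {L0,L2,L4}
  DF⁺ = {L4}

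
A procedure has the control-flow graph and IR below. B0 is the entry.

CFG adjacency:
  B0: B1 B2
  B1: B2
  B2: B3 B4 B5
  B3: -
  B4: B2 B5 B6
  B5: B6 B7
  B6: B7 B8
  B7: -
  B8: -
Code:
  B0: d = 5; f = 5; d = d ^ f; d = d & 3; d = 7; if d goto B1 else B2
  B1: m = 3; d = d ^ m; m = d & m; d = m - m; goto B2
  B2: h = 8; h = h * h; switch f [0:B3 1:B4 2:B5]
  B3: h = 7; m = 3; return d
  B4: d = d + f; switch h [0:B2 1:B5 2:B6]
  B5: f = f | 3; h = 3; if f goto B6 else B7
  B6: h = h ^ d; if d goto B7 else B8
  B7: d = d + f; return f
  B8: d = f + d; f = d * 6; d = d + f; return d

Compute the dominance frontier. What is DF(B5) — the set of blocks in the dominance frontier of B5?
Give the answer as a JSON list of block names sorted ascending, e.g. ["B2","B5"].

idom tree: B1←B0 B2←B0 B3←B2 B4←B2 B5←B2 B6←B2 B7←B2 B8←B6
Dom at joins:
  B2: preds {B0,B1,B4}: {B0} ∩ {B0,B1} ∩ {B0,B2,B4} = {B0}; idom=B0
  B5: preds {B2,B4}: {B0,B2} ∩ {B0,B2,B4} = {B0,B2}; idom=B2
  B6: preds {B4,B5}: {B0,B2,B4} ∩ {B0,B2,B5} = {B0,B2}; idom=B2
  B7: preds {B5,B6}: {B0,B2,B5} ∩ {B0,B2,B6} = {B0,B2}; idom=B2

DF walk-up:
  B2←B0: walk · to B0
  B2←B1: walk B1 to B0
  B2←B4: walk B4→B2 to B0
  B5←B2: walk · to B2
  B5←B4: walk B4 to B2
  B6←B4: walk B4 to B2
  B6←B5: walk B5 to B2
  B7←B5: walk B5 to B2
  B7←B6: walk B6 to B2
  DF(B0)=∅
  DF(B1)={B2}
  DF(B2)={B2}
  DF(B3)=∅
  DF(B4)={B2,B5,B6}
  DF(B5)={B6,B7}
  DF(B6)={B7}
  DF(B7)=∅
  DF(B8)=∅

DF(B5) = ["B6", "B7"]

Answer: ["B6", "B7"]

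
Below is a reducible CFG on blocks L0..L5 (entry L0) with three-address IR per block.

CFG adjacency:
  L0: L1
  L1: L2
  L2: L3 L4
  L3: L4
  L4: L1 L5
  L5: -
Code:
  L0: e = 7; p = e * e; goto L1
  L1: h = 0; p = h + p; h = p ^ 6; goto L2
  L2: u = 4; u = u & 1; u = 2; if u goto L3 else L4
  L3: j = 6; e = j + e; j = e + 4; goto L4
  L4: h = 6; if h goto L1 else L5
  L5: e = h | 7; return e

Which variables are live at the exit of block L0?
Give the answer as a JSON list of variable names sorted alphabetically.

Answer: ["e", "p"]

Analysis:
Block summaries:
  L0: {e,p} / ∅
  L1: {h,p} / {p}
  L2: {u} / ∅
  L3: {e,j} / {e}
  L4: {h} / ∅
  L5: {e} / {h}

Backward fixpoint:
  L0 li=∅ lo={e,p}
  L1 li={e,p} lo={e,p}
  L2 li={e,p} lo={e,p}
  L3 li={e,p} lo={e,p}
  L4 li={e,p} lo={e,h,p}
  L5 li={h} lo=∅

live-out(L0) = ["e", "p"]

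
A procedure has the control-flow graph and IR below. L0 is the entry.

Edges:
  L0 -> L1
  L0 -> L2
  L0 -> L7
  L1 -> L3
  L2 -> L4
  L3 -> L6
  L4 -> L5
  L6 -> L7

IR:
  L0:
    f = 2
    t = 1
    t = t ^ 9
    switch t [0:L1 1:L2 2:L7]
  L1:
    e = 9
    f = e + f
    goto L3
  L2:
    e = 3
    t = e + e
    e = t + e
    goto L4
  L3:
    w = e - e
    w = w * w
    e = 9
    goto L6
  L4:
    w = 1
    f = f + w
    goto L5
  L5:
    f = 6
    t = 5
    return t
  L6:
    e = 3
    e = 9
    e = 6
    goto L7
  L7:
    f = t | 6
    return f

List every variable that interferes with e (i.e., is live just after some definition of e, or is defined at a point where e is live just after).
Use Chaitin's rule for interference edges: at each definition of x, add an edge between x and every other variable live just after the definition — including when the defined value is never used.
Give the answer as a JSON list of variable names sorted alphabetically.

Answer: ["f", "t"]

Derivation:
Block summaries:
  L0: def={f,t} ue=∅
  L1: def={e,f} ue={f}
  L2: def={e,t} ue=∅
  L3: def={e,w} ue={e}
  L4: def={f,w} ue={f}
  L5: def={f,t} ue=∅
  L6: def={e} ue=∅
  L7: def={f} ue={t}

Backward fixpoint:
  live L0: ∅→{f,t}
  live L1: {f,t}→{e,t}
  live L2: {f}→{f}
  live L3: {e,t}→{t}
  live L4: {f}→∅
  live L5: ∅→∅
  live L6: {t}→{t}
  live L7: {t}→∅

Conflict graph:
  e — {f,t}
  f — {e,t,w}
  t — {e,f,w}
  w — {f,t}

N(e) = ["f", "t"]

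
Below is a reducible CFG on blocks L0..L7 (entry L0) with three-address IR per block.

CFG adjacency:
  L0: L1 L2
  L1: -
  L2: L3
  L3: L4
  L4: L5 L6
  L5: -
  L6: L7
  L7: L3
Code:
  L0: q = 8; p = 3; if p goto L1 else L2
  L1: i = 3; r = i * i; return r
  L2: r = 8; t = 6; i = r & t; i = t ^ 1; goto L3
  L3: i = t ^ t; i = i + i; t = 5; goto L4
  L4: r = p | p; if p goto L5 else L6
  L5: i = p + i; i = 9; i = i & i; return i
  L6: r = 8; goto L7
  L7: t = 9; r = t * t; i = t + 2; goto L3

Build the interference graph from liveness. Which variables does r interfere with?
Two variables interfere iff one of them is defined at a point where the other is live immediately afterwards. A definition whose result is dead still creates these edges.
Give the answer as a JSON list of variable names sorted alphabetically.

Answer: ["i", "p", "t"]

Working:
Per-block:
  L0: {p,q} / ∅
  L1: {i,r} / ∅
  L2: {i,r,t} / ∅
  L3: {i,t} / {t}
  L4: {r} / {p}
  L5: {i} / {i,p}
  L6: {r} / ∅
  L7: {i,r,t} / ∅

Liveness:
  L0 li=∅ lo={p}
  L1 li=∅ lo=∅
  L2 li={p} lo={p,t}
  L3 li={p,t} lo={i,p}
  L4 li={i,p} lo={i,p}
  L5 li={i,p} lo=∅
  L6 li={p} lo={p}
  L7 li={p} lo={p,t}

Interfere edges:
  i: {p,r,t}
  p: {i,r,t}
  q: ∅
  r: {i,p,t}
  t: {i,p,r}

N(r) = ["i", "p", "t"]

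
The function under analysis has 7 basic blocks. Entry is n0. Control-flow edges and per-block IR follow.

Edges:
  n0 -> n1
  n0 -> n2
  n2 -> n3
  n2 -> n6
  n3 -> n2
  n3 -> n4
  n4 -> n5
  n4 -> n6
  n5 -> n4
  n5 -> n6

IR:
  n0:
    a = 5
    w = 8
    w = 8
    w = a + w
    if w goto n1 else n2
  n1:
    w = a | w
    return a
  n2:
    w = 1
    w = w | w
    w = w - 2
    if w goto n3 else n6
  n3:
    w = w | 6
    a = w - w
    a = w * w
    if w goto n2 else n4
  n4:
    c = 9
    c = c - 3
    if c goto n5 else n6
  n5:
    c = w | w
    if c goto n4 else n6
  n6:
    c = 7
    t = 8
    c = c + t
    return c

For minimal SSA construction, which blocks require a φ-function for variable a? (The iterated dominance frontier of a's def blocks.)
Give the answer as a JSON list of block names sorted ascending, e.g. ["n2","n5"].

Answer: ["n2", "n6"]

Analysis:
idom tree: n1←n0 n2←n0 n3←n2 n4←n3 n5←n4 n6←n2
Dom at joins:
  n2: preds {n0,n3}: {n0} ∩ {n0,n2,n3} = {n0}; idom=n0
  n4: preds {n3,n5}: {n0,n2,n3} ∩ {n0,n2,n3,n4,n5} = {n0,n2,n3}; idom=n3
  n6: preds {n2,n4,n5}: {n0,n2} ∩ {n0,n2,n3,n4} ∩ {n0,n2,n3,n4,n5} = {n0,n2}; idom=n2

DF walk-up:
  n2←n0: walk · to n0
  n2←n3: walk n3→n2 to n0
  n4←n3: walk · to n3
  n4←n5: walk n5→n4 to n3
  n6←n2: walk · to n2
  n6←n4: walk n4→n3 to n2
  n6←n5: walk n5→n4→n3 to n2
  n0: DF=∅
  n1: DF=∅
  n2: DF={n2}
  n3: DF={n2,n6}
  n4: DF={n4,n6}
  n5: DF={n4,n6}
  n6: DF=∅

φ for a: defs {n0,n3}
  DF⁺ = {n2,n6}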